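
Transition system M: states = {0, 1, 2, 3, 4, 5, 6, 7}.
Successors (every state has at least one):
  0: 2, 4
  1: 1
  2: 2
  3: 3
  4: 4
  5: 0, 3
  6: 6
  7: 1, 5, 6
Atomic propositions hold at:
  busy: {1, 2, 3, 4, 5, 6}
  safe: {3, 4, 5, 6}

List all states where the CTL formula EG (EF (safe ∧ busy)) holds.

Sat(safe ∧ busy) = {3, 4, 5, 6}
EF (safe ∧ busy): least fixpoint, start Z0 = {3, 4, 5, 6}, add states with some successor in Z. Z1 = {0, 3, 4, 5, 6, 7}; fixed.
Sat(EF (safe ∧ busy)) = {0, 3, 4, 5, 6, 7}
EG (EF (safe ∧ busy)): greatest fixpoint, start Z0 = {0, 3, 4, 5, 6, 7}, keep only states in Sat with some successor in Z. Already a fixed point.
Sat(EG (EF (safe ∧ busy))) = {0, 3, 4, 5, 6, 7}

{0, 3, 4, 5, 6, 7}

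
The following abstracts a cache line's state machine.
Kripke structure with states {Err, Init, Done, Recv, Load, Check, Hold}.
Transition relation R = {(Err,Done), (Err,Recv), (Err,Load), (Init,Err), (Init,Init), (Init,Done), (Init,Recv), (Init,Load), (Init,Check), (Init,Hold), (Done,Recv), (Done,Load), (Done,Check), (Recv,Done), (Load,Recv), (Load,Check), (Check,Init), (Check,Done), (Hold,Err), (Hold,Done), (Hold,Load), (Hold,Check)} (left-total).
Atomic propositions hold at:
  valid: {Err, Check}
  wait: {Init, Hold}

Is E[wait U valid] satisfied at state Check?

Yes

E[wait U valid]: least fixpoint, start Z0 = Sat(valid) = {Err, Check}, add states in Sat(wait) with some successor in Z. Z1 = {Err, Init, Check, Hold}; fixed.
Sat(E[wait U valid]) = {Err, Init, Check, Hold}
Check ∈ Sat(E[wait U valid]) = {Err, Init, Check, Hold}, so the formula holds at Check.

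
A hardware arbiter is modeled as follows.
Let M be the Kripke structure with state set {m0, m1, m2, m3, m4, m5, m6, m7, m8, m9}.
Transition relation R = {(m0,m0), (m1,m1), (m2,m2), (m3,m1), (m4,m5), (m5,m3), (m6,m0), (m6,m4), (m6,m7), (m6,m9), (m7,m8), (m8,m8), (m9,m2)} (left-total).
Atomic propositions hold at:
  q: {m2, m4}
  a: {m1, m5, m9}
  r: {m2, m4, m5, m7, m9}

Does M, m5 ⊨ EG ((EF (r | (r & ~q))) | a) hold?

Sat(~q) = {m0, m1, m3, m5, m6, m7, m8, m9}
Sat(r & ~q) = {m5, m7, m9}
Sat(r | (r & ~q)) = {m2, m4, m5, m7, m9}
EF (r | (r & ~q)): least fixpoint, start Z0 = {m2, m4, m5, m7, m9}, add states with some successor in Z. Z1 = {m2, m4, m5, m6, m7, m9}; fixed.
Sat(EF (r | (r & ~q))) = {m2, m4, m5, m6, m7, m9}
Sat((EF (r | (r & ~q))) | a) = {m1, m2, m4, m5, m6, m7, m9}
EG ((EF (r | (r & ~q))) | a): greatest fixpoint, start Z0 = {m1, m2, m4, m5, m6, m7, m9}, keep only states in Sat with some successor in Z. Z1 = {m1, m2, m4, m6, m9}; Z2 = {m1, m2, m6, m9}; fixed.
Sat(EG ((EF (r | (r & ~q))) | a)) = {m1, m2, m6, m9}
m5 ∉ Sat(EG ((EF (r | (r & ~q))) | a)) = {m1, m2, m6, m9}, so the formula does not hold at m5.

No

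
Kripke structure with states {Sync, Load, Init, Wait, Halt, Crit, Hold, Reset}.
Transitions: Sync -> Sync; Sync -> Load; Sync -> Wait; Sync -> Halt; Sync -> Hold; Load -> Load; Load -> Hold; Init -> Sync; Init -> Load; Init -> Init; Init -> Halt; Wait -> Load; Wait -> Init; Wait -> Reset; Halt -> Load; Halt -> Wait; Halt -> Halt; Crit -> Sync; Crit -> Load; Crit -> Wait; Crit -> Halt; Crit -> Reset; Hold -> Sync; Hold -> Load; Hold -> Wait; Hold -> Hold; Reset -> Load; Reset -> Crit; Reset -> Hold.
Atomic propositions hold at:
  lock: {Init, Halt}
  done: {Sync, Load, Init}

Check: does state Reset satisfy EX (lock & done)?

No

Sat(lock & done) = {Init}
Sat(EX (lock & done)) = {s : some successor in {Init}} = {Init, Wait}
Reset ∉ Sat(EX (lock & done)) = {Init, Wait}, so the formula does not hold at Reset.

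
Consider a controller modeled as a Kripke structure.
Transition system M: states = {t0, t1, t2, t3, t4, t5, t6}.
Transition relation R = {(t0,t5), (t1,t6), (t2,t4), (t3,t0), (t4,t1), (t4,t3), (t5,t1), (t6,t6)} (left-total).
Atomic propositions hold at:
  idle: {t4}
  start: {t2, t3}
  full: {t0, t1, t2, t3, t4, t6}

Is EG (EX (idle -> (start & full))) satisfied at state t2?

No

Sat(start & full) = {t2, t3}
Sat(idle -> (start & full)) = {t0, t1, t2, t3, t5, t6}
Sat(EX (idle -> (start & full))) = {s : some successor in {t0, t1, t2, t3, t5, t6}} = {t0, t1, t3, t4, t5, t6}
EG (EX (idle -> (start & full))): greatest fixpoint, start Z0 = {t0, t1, t3, t4, t5, t6}, keep only states in Sat with some successor in Z. Already a fixed point.
Sat(EG (EX (idle -> (start & full)))) = {t0, t1, t3, t4, t5, t6}
t2 ∉ Sat(EG (EX (idle -> (start & full)))) = {t0, t1, t3, t4, t5, t6}, so the formula does not hold at t2.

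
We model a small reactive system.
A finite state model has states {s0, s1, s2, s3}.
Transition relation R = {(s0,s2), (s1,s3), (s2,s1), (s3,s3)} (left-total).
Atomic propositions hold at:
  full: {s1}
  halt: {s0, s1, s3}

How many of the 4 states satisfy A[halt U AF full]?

AF full: least fixpoint, start Z0 = {s1}, add states with every successor in Z. Z1 = {s1, s2}; Z2 = {s0, s1, s2}; fixed.
Sat(AF full) = {s0, s1, s2}
A[halt U AF full]: least fixpoint, start Z0 = Sat(AF full) = {s0, s1, s2}, add states in Sat(halt) with every successor in Z. Already a fixed point.
Sat(A[halt U AF full]) = {s0, s1, s2}
|Sat(A[halt U AF full])| = |{s0, s1, s2}| = 3.

3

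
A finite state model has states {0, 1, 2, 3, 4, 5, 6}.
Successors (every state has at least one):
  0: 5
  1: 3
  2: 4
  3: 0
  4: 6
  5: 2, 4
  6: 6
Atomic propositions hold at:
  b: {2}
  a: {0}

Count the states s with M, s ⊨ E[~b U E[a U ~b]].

Sat(~b) = {0, 1, 3, 4, 5, 6}
E[a U ~b]: least fixpoint, start Z0 = Sat(~b) = {0, 1, 3, 4, 5, 6}, add states in Sat(a) with some successor in Z. Already a fixed point.
Sat(E[a U ~b]) = {0, 1, 3, 4, 5, 6}
E[~b U E[a U ~b]]: least fixpoint, start Z0 = Sat(E[a U ~b]) = {0, 1, 3, 4, 5, 6}, add states in Sat(~b) with some successor in Z. Already a fixed point.
Sat(E[~b U E[a U ~b]]) = {0, 1, 3, 4, 5, 6}
|Sat(E[~b U E[a U ~b]])| = |{0, 1, 3, 4, 5, 6}| = 6.

6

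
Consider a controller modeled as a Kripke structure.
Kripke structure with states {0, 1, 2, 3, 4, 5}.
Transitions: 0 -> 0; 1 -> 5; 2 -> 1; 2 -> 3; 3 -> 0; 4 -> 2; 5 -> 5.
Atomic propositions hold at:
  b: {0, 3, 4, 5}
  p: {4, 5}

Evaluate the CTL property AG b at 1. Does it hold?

No

AG b: greatest fixpoint, start Z0 = {0, 3, 4, 5}, keep only states in Sat with every successor in Z. Z1 = {0, 3, 5}; fixed.
Sat(AG b) = {0, 3, 5}
1 ∉ Sat(AG b) = {0, 3, 5}, so the formula does not hold at 1.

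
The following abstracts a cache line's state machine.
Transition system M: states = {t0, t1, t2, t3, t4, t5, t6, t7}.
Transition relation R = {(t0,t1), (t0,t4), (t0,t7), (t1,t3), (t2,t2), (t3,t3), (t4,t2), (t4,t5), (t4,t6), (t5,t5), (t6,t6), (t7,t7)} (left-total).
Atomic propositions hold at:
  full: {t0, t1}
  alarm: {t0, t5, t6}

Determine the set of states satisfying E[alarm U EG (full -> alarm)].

Sat(full -> alarm) = {t0, t2, t3, t4, t5, t6, t7}
EG (full -> alarm): greatest fixpoint, start Z0 = {t0, t2, t3, t4, t5, t6, t7}, keep only states in Sat with some successor in Z. Already a fixed point.
Sat(EG (full -> alarm)) = {t0, t2, t3, t4, t5, t6, t7}
E[alarm U EG (full -> alarm)]: least fixpoint, start Z0 = Sat(EG (full -> alarm)) = {t0, t2, t3, t4, t5, t6, t7}, add states in Sat(alarm) with some successor in Z. Already a fixed point.
Sat(E[alarm U EG (full -> alarm)]) = {t0, t2, t3, t4, t5, t6, t7}

{t0, t2, t3, t4, t5, t6, t7}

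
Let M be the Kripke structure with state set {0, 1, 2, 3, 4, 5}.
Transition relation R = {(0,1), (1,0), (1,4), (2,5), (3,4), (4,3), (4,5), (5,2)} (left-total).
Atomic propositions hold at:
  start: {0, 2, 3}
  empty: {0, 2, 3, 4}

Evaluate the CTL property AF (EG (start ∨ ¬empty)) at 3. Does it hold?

No

Sat(¬empty) = {1, 5}
Sat(start ∨ ¬empty) = {0, 1, 2, 3, 5}
EG (start ∨ ¬empty): greatest fixpoint, start Z0 = {0, 1, 2, 3, 5}, keep only states in Sat with some successor in Z. Z1 = {0, 1, 2, 5}; fixed.
Sat(EG (start ∨ ¬empty)) = {0, 1, 2, 5}
AF (EG (start ∨ ¬empty)): least fixpoint, start Z0 = {0, 1, 2, 5}, add states with every successor in Z. Already a fixed point.
Sat(AF (EG (start ∨ ¬empty))) = {0, 1, 2, 5}
3 ∉ Sat(AF (EG (start ∨ ¬empty))) = {0, 1, 2, 5}, so the formula does not hold at 3.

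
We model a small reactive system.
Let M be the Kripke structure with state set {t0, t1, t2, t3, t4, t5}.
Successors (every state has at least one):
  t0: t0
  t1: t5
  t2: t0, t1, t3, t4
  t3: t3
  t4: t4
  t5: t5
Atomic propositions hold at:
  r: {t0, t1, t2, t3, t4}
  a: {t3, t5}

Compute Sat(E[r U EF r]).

{t0, t1, t2, t3, t4}

EF r: least fixpoint, start Z0 = {t0, t1, t2, t3, t4}, add states with some successor in Z. Already a fixed point.
Sat(EF r) = {t0, t1, t2, t3, t4}
E[r U EF r]: least fixpoint, start Z0 = Sat(EF r) = {t0, t1, t2, t3, t4}, add states in Sat(r) with some successor in Z. Already a fixed point.
Sat(E[r U EF r]) = {t0, t1, t2, t3, t4}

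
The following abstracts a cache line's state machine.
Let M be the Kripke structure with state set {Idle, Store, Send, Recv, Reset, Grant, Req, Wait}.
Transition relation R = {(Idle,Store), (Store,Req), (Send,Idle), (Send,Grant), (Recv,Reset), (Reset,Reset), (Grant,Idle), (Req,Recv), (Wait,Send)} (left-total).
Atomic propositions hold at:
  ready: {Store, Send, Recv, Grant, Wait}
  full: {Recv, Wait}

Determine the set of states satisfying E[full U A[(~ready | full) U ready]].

Sat(~ready) = {Idle, Reset, Req}
Sat(~ready | full) = {Idle, Recv, Reset, Req, Wait}
A[(~ready | full) U ready]: least fixpoint, start Z0 = Sat(ready) = {Store, Send, Recv, Grant, Wait}, add states in Sat(~ready | full) with every successor in Z. Z1 = {Idle, Store, Send, Recv, Grant, Req, Wait}; fixed.
Sat(A[(~ready | full) U ready]) = {Idle, Store, Send, Recv, Grant, Req, Wait}
E[full U A[(~ready | full) U ready]]: least fixpoint, start Z0 = Sat(A[(~ready | full) U ready]) = {Idle, Store, Send, Recv, Grant, Req, Wait}, add states in Sat(full) with some successor in Z. Already a fixed point.
Sat(E[full U A[(~ready | full) U ready]]) = {Idle, Store, Send, Recv, Grant, Req, Wait}

{Idle, Store, Send, Recv, Grant, Req, Wait}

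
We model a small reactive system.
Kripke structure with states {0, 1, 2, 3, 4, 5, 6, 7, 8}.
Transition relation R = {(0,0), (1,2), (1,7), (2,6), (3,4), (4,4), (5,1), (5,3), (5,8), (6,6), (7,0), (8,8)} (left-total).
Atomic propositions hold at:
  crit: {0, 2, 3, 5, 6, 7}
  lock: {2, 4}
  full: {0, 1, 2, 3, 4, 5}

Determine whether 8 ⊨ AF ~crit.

Yes

Sat(~crit) = {1, 4, 8}
AF ~crit: least fixpoint, start Z0 = {1, 4, 8}, add states with every successor in Z. Z1 = {1, 3, 4, 8}; Z2 = {1, 3, 4, 5, 8}; fixed.
Sat(AF ~crit) = {1, 3, 4, 5, 8}
8 ∈ Sat(AF ~crit) = {1, 3, 4, 5, 8}, so the formula holds at 8.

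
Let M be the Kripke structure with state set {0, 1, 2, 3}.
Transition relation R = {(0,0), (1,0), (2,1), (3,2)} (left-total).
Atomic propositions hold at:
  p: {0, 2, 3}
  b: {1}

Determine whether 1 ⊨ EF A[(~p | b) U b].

Sat(~p) = {1}
Sat(~p | b) = {1}
A[(~p | b) U b]: least fixpoint, start Z0 = Sat(b) = {1}, add states in Sat(~p | b) with every successor in Z. Already a fixed point.
Sat(A[(~p | b) U b]) = {1}
EF A[(~p | b) U b]: least fixpoint, start Z0 = {1}, add states with some successor in Z. Z1 = {1, 2}; Z2 = {1, 2, 3}; fixed.
Sat(EF A[(~p | b) U b]) = {1, 2, 3}
1 ∈ Sat(EF A[(~p | b) U b]) = {1, 2, 3}, so the formula holds at 1.

Yes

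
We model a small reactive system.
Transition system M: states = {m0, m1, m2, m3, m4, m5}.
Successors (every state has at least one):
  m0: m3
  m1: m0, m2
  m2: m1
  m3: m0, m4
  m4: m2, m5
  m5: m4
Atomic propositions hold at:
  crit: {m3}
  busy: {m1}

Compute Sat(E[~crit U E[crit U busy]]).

Sat(~crit) = {m0, m1, m2, m4, m5}
E[crit U busy]: least fixpoint, start Z0 = Sat(busy) = {m1}, add states in Sat(crit) with some successor in Z. Already a fixed point.
Sat(E[crit U busy]) = {m1}
E[~crit U E[crit U busy]]: least fixpoint, start Z0 = Sat(E[crit U busy]) = {m1}, add states in Sat(~crit) with some successor in Z. Z1 = {m1, m2}; Z2 = {m1, m2, m4}; Z3 = {m1, m2, m4, m5}; fixed.
Sat(E[~crit U E[crit U busy]]) = {m1, m2, m4, m5}

{m1, m2, m4, m5}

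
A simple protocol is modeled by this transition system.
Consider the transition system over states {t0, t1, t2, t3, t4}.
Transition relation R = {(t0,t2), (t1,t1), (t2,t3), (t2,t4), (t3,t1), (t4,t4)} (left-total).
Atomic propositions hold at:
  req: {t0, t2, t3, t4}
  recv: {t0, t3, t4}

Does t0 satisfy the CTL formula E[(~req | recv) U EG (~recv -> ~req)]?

Sat(~req) = {t1}
Sat(~req | recv) = {t0, t1, t3, t4}
Sat(~recv) = {t1, t2}
Sat(~recv -> ~req) = {t0, t1, t3, t4}
EG (~recv -> ~req): greatest fixpoint, start Z0 = {t0, t1, t3, t4}, keep only states in Sat with some successor in Z. Z1 = {t1, t3, t4}; fixed.
Sat(EG (~recv -> ~req)) = {t1, t3, t4}
E[(~req | recv) U EG (~recv -> ~req)]: least fixpoint, start Z0 = Sat(EG (~recv -> ~req)) = {t1, t3, t4}, add states in Sat(~req | recv) with some successor in Z. Already a fixed point.
Sat(E[(~req | recv) U EG (~recv -> ~req)]) = {t1, t3, t4}
t0 ∉ Sat(E[(~req | recv) U EG (~recv -> ~req)]) = {t1, t3, t4}, so the formula does not hold at t0.

No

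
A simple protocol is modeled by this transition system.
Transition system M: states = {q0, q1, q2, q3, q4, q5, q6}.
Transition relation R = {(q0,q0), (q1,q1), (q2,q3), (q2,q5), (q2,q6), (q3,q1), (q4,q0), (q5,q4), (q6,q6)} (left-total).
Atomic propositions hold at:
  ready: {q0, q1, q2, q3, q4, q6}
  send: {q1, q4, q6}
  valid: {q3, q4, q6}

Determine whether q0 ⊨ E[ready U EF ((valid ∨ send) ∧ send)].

Sat(valid ∨ send) = {q1, q3, q4, q6}
Sat((valid ∨ send) ∧ send) = {q1, q4, q6}
EF ((valid ∨ send) ∧ send): least fixpoint, start Z0 = {q1, q4, q6}, add states with some successor in Z. Z1 = {q1, q2, q3, q4, q5, q6}; fixed.
Sat(EF ((valid ∨ send) ∧ send)) = {q1, q2, q3, q4, q5, q6}
E[ready U EF ((valid ∨ send) ∧ send)]: least fixpoint, start Z0 = Sat(EF ((valid ∨ send) ∧ send)) = {q1, q2, q3, q4, q5, q6}, add states in Sat(ready) with some successor in Z. Already a fixed point.
Sat(E[ready U EF ((valid ∨ send) ∧ send)]) = {q1, q2, q3, q4, q5, q6}
q0 ∉ Sat(E[ready U EF ((valid ∨ send) ∧ send)]) = {q1, q2, q3, q4, q5, q6}, so the formula does not hold at q0.

No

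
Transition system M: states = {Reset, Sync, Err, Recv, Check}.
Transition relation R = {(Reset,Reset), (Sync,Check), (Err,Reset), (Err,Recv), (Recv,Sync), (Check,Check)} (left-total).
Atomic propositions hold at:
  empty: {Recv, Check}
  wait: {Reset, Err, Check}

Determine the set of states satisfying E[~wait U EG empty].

Sat(~wait) = {Sync, Recv}
EG empty: greatest fixpoint, start Z0 = {Recv, Check}, keep only states in Sat with some successor in Z. Z1 = {Check}; fixed.
Sat(EG empty) = {Check}
E[~wait U EG empty]: least fixpoint, start Z0 = Sat(EG empty) = {Check}, add states in Sat(~wait) with some successor in Z. Z1 = {Sync, Check}; Z2 = {Sync, Recv, Check}; fixed.
Sat(E[~wait U EG empty]) = {Sync, Recv, Check}

{Sync, Recv, Check}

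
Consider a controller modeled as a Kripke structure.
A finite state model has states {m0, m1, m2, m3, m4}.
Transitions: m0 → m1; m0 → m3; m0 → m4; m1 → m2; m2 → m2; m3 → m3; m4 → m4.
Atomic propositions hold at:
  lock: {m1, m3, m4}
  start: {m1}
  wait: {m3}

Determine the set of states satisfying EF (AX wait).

{m0, m3}

Sat(AX wait) = {s : every successor in {m3}} = {m3}
EF (AX wait): least fixpoint, start Z0 = {m3}, add states with some successor in Z. Z1 = {m0, m3}; fixed.
Sat(EF (AX wait)) = {m0, m3}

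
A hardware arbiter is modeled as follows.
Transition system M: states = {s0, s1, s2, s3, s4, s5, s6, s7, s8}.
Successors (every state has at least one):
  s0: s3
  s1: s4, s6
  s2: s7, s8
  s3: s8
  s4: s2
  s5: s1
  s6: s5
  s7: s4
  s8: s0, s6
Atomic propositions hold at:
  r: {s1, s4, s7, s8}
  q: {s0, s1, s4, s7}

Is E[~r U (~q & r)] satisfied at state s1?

Sat(~r) = {s0, s2, s3, s5, s6}
Sat(~q) = {s2, s3, s5, s6, s8}
Sat(~q & r) = {s8}
E[~r U (~q & r)]: least fixpoint, start Z0 = Sat((~q & r)) = {s8}, add states in Sat(~r) with some successor in Z. Z1 = {s2, s3, s8}; Z2 = {s0, s2, s3, s8}; fixed.
Sat(E[~r U (~q & r)]) = {s0, s2, s3, s8}
s1 ∉ Sat(E[~r U (~q & r)]) = {s0, s2, s3, s8}, so the formula does not hold at s1.

No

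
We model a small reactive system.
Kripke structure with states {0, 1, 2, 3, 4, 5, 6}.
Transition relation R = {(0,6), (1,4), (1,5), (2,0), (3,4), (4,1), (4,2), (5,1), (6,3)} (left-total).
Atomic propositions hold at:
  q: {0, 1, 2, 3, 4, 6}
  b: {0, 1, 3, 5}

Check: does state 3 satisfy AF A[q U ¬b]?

Yes

Sat(¬b) = {2, 4, 6}
A[q U ¬b]: least fixpoint, start Z0 = Sat(¬b) = {2, 4, 6}, add states in Sat(q) with every successor in Z. Z1 = {0, 2, 3, 4, 6}; fixed.
Sat(A[q U ¬b]) = {0, 2, 3, 4, 6}
AF A[q U ¬b]: least fixpoint, start Z0 = {0, 2, 3, 4, 6}, add states with every successor in Z. Already a fixed point.
Sat(AF A[q U ¬b]) = {0, 2, 3, 4, 6}
3 ∈ Sat(AF A[q U ¬b]) = {0, 2, 3, 4, 6}, so the formula holds at 3.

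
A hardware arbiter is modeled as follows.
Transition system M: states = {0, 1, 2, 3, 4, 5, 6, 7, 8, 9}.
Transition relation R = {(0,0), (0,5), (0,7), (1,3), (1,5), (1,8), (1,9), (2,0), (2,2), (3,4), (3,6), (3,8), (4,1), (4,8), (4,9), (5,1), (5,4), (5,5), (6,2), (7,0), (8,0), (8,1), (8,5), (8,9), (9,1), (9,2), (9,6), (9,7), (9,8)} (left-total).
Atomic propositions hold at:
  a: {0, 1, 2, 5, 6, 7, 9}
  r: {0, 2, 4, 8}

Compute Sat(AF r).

AF r: least fixpoint, start Z0 = {0, 2, 4, 8}, add states with every successor in Z. Z1 = {0, 2, 4, 6, 7, 8}; Z2 = {0, 2, 3, 4, 6, 7, 8}; fixed.
Sat(AF r) = {0, 2, 3, 4, 6, 7, 8}

{0, 2, 3, 4, 6, 7, 8}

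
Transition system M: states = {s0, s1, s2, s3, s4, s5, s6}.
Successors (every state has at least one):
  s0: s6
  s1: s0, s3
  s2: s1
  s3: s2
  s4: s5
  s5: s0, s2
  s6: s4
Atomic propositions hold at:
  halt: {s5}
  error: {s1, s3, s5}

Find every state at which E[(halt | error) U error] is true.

Sat(halt | error) = {s1, s3, s5}
E[(halt | error) U error]: least fixpoint, start Z0 = Sat(error) = {s1, s3, s5}, add states in Sat(halt | error) with some successor in Z. Already a fixed point.
Sat(E[(halt | error) U error]) = {s1, s3, s5}

{s1, s3, s5}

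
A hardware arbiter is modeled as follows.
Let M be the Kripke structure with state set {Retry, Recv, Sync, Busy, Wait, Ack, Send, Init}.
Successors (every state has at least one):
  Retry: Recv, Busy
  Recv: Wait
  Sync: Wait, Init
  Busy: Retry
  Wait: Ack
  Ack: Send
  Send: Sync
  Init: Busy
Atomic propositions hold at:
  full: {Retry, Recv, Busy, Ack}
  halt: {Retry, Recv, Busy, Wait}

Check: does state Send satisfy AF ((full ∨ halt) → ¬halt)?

Sat(full ∨ halt) = {Retry, Recv, Busy, Wait, Ack}
Sat(¬halt) = {Sync, Ack, Send, Init}
Sat((full ∨ halt) → ¬halt) = {Sync, Ack, Send, Init}
AF ((full ∨ halt) → ¬halt): least fixpoint, start Z0 = {Sync, Ack, Send, Init}, add states with every successor in Z. Z1 = {Sync, Wait, Ack, Send, Init}; Z2 = {Recv, Sync, Wait, Ack, Send, Init}; fixed.
Sat(AF ((full ∨ halt) → ¬halt)) = {Recv, Sync, Wait, Ack, Send, Init}
Send ∈ Sat(AF ((full ∨ halt) → ¬halt)) = {Recv, Sync, Wait, Ack, Send, Init}, so the formula holds at Send.

Yes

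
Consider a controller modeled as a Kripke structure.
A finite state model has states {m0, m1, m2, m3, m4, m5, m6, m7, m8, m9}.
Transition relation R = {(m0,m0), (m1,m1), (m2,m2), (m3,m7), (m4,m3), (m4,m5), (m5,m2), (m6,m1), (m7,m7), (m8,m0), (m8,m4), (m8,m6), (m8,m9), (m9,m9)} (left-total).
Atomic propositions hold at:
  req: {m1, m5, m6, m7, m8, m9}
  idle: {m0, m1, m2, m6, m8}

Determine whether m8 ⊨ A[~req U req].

Yes

Sat(~req) = {m0, m2, m3, m4}
A[~req U req]: least fixpoint, start Z0 = Sat(req) = {m1, m5, m6, m7, m8, m9}, add states in Sat(~req) with every successor in Z. Z1 = {m1, m3, m5, m6, m7, m8, m9}; Z2 = {m1, m3, m4, m5, m6, m7, m8, m9}; fixed.
Sat(A[~req U req]) = {m1, m3, m4, m5, m6, m7, m8, m9}
m8 ∈ Sat(A[~req U req]) = {m1, m3, m4, m5, m6, m7, m8, m9}, so the formula holds at m8.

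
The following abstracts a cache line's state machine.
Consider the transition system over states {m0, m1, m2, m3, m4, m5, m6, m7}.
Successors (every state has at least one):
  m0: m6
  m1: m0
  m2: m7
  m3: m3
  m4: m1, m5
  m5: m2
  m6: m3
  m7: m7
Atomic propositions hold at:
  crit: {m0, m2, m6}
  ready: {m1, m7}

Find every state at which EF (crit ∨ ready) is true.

{m0, m1, m2, m4, m5, m6, m7}

Sat(crit ∨ ready) = {m0, m1, m2, m6, m7}
EF (crit ∨ ready): least fixpoint, start Z0 = {m0, m1, m2, m6, m7}, add states with some successor in Z. Z1 = {m0, m1, m2, m4, m5, m6, m7}; fixed.
Sat(EF (crit ∨ ready)) = {m0, m1, m2, m4, m5, m6, m7}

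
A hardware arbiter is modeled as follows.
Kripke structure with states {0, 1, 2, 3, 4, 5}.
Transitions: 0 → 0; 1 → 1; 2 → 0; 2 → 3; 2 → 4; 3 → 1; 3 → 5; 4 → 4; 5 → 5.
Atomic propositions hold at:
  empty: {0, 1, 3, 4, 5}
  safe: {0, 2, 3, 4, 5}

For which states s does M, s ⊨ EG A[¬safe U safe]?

Sat(¬safe) = {1}
A[¬safe U safe]: least fixpoint, start Z0 = Sat(safe) = {0, 2, 3, 4, 5}, add states in Sat(¬safe) with every successor in Z. Already a fixed point.
Sat(A[¬safe U safe]) = {0, 2, 3, 4, 5}
EG A[¬safe U safe]: greatest fixpoint, start Z0 = {0, 2, 3, 4, 5}, keep only states in Sat with some successor in Z. Already a fixed point.
Sat(EG A[¬safe U safe]) = {0, 2, 3, 4, 5}

{0, 2, 3, 4, 5}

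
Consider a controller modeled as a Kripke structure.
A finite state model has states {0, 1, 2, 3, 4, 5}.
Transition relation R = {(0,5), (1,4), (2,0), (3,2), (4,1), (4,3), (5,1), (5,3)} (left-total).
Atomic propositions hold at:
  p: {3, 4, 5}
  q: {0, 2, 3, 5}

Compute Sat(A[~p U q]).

{0, 2, 3, 5}

Sat(~p) = {0, 1, 2}
A[~p U q]: least fixpoint, start Z0 = Sat(q) = {0, 2, 3, 5}, add states in Sat(~p) with every successor in Z. Already a fixed point.
Sat(A[~p U q]) = {0, 2, 3, 5}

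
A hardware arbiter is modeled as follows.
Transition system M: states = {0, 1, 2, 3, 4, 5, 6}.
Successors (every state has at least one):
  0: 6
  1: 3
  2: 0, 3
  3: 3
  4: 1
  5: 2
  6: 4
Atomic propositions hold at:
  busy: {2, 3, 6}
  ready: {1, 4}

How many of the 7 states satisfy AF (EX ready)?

3

Sat(EX ready) = {s : some successor in {1, 4}} = {4, 6}
AF (EX ready): least fixpoint, start Z0 = {4, 6}, add states with every successor in Z. Z1 = {0, 4, 6}; fixed.
Sat(AF (EX ready)) = {0, 4, 6}
|Sat(AF (EX ready))| = |{0, 4, 6}| = 3.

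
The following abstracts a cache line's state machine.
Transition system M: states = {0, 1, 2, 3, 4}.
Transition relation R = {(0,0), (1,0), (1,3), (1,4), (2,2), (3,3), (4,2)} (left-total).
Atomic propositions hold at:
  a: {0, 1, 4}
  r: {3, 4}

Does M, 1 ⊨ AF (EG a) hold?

EG a: greatest fixpoint, start Z0 = {0, 1, 4}, keep only states in Sat with some successor in Z. Z1 = {0, 1}; fixed.
Sat(EG a) = {0, 1}
AF (EG a): least fixpoint, start Z0 = {0, 1}, add states with every successor in Z. Already a fixed point.
Sat(AF (EG a)) = {0, 1}
1 ∈ Sat(AF (EG a)) = {0, 1}, so the formula holds at 1.

Yes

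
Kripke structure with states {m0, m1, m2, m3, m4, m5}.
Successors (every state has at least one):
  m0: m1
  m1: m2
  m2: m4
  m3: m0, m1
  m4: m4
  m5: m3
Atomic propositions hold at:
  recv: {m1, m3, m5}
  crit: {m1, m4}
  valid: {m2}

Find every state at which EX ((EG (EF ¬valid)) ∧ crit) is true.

{m0, m2, m3, m4}

Sat(¬valid) = {m0, m1, m3, m4, m5}
EF ¬valid: least fixpoint, start Z0 = {m0, m1, m3, m4, m5}, add states with some successor in Z. Z1 = {m0, m1, m2, m3, m4, m5}; fixed.
Sat(EF ¬valid) = {m0, m1, m2, m3, m4, m5}
EG (EF ¬valid): greatest fixpoint, start Z0 = {m0, m1, m2, m3, m4, m5}, keep only states in Sat with some successor in Z. Already a fixed point.
Sat(EG (EF ¬valid)) = {m0, m1, m2, m3, m4, m5}
Sat((EG (EF ¬valid)) ∧ crit) = {m1, m4}
Sat(EX ((EG (EF ¬valid)) ∧ crit)) = {s : some successor in {m1, m4}} = {m0, m2, m3, m4}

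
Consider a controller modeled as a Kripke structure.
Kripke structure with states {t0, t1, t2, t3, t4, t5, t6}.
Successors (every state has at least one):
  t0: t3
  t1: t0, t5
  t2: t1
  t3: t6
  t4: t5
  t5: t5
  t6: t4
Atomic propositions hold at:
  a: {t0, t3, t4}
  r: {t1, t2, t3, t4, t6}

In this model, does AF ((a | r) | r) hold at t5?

Sat(a | r) = {t0, t1, t2, t3, t4, t6}
Sat((a | r) | r) = {t0, t1, t2, t3, t4, t6}
AF ((a | r) | r): least fixpoint, start Z0 = {t0, t1, t2, t3, t4, t6}, add states with every successor in Z. Already a fixed point.
Sat(AF ((a | r) | r)) = {t0, t1, t2, t3, t4, t6}
t5 ∉ Sat(AF ((a | r) | r)) = {t0, t1, t2, t3, t4, t6}, so the formula does not hold at t5.

No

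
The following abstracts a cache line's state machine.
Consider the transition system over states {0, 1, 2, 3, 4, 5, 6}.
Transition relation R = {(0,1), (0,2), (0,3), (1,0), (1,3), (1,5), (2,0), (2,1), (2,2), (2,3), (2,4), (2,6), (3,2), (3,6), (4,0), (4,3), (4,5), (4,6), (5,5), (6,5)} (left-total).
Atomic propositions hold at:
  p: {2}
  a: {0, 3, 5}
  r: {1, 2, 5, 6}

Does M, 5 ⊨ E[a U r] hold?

E[a U r]: least fixpoint, start Z0 = Sat(r) = {1, 2, 5, 6}, add states in Sat(a) with some successor in Z. Z1 = {0, 1, 2, 3, 5, 6}; fixed.
Sat(E[a U r]) = {0, 1, 2, 3, 5, 6}
5 ∈ Sat(E[a U r]) = {0, 1, 2, 3, 5, 6}, so the formula holds at 5.

Yes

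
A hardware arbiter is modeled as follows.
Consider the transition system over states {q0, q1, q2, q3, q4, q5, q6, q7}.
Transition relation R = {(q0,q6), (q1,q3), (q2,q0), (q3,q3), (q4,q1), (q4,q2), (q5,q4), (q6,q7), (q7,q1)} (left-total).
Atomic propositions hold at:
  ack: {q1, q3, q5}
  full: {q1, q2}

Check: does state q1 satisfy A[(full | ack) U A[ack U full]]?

Sat(full | ack) = {q1, q2, q3, q5}
A[ack U full]: least fixpoint, start Z0 = Sat(full) = {q1, q2}, add states in Sat(ack) with every successor in Z. Already a fixed point.
Sat(A[ack U full]) = {q1, q2}
A[(full | ack) U A[ack U full]]: least fixpoint, start Z0 = Sat(A[ack U full]) = {q1, q2}, add states in Sat(full | ack) with every successor in Z. Already a fixed point.
Sat(A[(full | ack) U A[ack U full]]) = {q1, q2}
q1 ∈ Sat(A[(full | ack) U A[ack U full]]) = {q1, q2}, so the formula holds at q1.

Yes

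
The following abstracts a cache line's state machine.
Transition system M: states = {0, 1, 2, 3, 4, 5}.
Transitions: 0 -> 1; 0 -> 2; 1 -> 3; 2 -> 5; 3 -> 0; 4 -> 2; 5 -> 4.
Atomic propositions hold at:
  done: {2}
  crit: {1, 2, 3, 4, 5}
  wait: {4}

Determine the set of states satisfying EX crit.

{0, 1, 2, 4, 5}

Sat(EX crit) = {s : some successor in {1, 2, 3, 4, 5}} = {0, 1, 2, 4, 5}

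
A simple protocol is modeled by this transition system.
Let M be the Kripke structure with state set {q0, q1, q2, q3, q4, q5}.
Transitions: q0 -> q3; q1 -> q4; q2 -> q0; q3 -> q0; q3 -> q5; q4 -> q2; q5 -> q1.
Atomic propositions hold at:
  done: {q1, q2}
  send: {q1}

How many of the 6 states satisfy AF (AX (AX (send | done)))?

2

Sat(send | done) = {q1, q2}
Sat(AX (send | done)) = {s : every successor in {q1, q2}} = {q4, q5}
Sat(AX (AX (send | done))) = {s : every successor in {q4, q5}} = {q1}
AF (AX (AX (send | done))): least fixpoint, start Z0 = {q1}, add states with every successor in Z. Z1 = {q1, q5}; fixed.
Sat(AF (AX (AX (send | done)))) = {q1, q5}
|Sat(AF (AX (AX (send | done))))| = |{q1, q5}| = 2.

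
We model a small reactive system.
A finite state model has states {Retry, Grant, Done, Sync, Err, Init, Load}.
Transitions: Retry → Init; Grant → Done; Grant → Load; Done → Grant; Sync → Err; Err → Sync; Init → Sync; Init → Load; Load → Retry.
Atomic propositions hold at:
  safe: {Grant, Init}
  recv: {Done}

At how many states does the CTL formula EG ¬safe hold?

2

Sat(¬safe) = {Retry, Done, Sync, Err, Load}
EG ¬safe: greatest fixpoint, start Z0 = {Retry, Done, Sync, Err, Load}, keep only states in Sat with some successor in Z. Z1 = {Sync, Err, Load}; Z2 = {Sync, Err}; fixed.
Sat(EG ¬safe) = {Sync, Err}
|Sat(EG ¬safe)| = |{Sync, Err}| = 2.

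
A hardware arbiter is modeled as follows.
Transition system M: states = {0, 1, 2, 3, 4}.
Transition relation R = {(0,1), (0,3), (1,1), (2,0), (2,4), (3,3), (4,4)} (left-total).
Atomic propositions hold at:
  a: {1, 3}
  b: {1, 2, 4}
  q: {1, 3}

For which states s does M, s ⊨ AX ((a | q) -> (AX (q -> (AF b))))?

Sat(a | q) = {1, 3}
AF b: least fixpoint, start Z0 = {1, 2, 4}, add states with every successor in Z. Already a fixed point.
Sat(AF b) = {1, 2, 4}
Sat(q -> (AF b)) = {0, 1, 2, 4}
Sat(AX (q -> (AF b))) = {s : every successor in {0, 1, 2, 4}} = {1, 2, 4}
Sat((a | q) -> (AX (q -> (AF b)))) = {0, 1, 2, 4}
Sat(AX ((a | q) -> (AX (q -> (AF b))))) = {s : every successor in {0, 1, 2, 4}} = {1, 2, 4}

{1, 2, 4}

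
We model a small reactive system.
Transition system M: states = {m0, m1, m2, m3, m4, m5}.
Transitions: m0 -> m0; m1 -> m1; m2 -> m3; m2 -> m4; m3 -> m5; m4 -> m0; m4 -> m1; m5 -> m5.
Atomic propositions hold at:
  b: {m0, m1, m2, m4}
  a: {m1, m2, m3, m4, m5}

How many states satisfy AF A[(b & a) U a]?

5

Sat(b & a) = {m1, m2, m4}
A[(b & a) U a]: least fixpoint, start Z0 = Sat(a) = {m1, m2, m3, m4, m5}, add states in Sat(b & a) with every successor in Z. Already a fixed point.
Sat(A[(b & a) U a]) = {m1, m2, m3, m4, m5}
AF A[(b & a) U a]: least fixpoint, start Z0 = {m1, m2, m3, m4, m5}, add states with every successor in Z. Already a fixed point.
Sat(AF A[(b & a) U a]) = {m1, m2, m3, m4, m5}
|Sat(AF A[(b & a) U a])| = |{m1, m2, m3, m4, m5}| = 5.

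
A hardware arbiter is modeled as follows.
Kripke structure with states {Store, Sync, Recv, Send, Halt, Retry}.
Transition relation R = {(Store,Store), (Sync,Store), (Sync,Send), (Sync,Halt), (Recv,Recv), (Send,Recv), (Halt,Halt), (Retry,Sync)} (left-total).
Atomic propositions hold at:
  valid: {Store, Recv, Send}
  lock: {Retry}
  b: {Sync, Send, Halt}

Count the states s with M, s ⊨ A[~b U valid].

Sat(~b) = {Store, Recv, Retry}
A[~b U valid]: least fixpoint, start Z0 = Sat(valid) = {Store, Recv, Send}, add states in Sat(~b) with every successor in Z. Already a fixed point.
Sat(A[~b U valid]) = {Store, Recv, Send}
|Sat(A[~b U valid])| = |{Store, Recv, Send}| = 3.

3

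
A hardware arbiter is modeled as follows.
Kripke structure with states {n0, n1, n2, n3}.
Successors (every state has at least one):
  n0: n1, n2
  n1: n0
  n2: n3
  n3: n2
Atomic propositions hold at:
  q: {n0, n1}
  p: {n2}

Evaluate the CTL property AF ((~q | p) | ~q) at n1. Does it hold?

No

Sat(~q) = {n2, n3}
Sat(~q | p) = {n2, n3}
Sat((~q | p) | ~q) = {n2, n3}
AF ((~q | p) | ~q): least fixpoint, start Z0 = {n2, n3}, add states with every successor in Z. Already a fixed point.
Sat(AF ((~q | p) | ~q)) = {n2, n3}
n1 ∉ Sat(AF ((~q | p) | ~q)) = {n2, n3}, so the formula does not hold at n1.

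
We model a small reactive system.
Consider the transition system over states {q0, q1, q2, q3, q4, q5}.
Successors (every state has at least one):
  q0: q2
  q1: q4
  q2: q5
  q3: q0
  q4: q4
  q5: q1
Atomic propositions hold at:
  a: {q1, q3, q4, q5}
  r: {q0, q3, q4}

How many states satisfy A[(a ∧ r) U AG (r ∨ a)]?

3

Sat(a ∧ r) = {q3, q4}
Sat(r ∨ a) = {q0, q1, q3, q4, q5}
AG (r ∨ a): greatest fixpoint, start Z0 = {q0, q1, q3, q4, q5}, keep only states in Sat with every successor in Z. Z1 = {q1, q3, q4, q5}; Z2 = {q1, q4, q5}; fixed.
Sat(AG (r ∨ a)) = {q1, q4, q5}
A[(a ∧ r) U AG (r ∨ a)]: least fixpoint, start Z0 = Sat(AG (r ∨ a)) = {q1, q4, q5}, add states in Sat(a ∧ r) with every successor in Z. Already a fixed point.
Sat(A[(a ∧ r) U AG (r ∨ a)]) = {q1, q4, q5}
|Sat(A[(a ∧ r) U AG (r ∨ a)])| = |{q1, q4, q5}| = 3.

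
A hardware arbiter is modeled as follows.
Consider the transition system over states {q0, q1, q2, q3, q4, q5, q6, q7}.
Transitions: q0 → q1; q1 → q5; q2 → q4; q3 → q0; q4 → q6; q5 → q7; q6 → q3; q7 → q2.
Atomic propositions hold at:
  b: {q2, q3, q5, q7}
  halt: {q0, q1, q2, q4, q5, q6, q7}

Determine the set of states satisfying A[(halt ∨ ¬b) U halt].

{q0, q1, q2, q4, q5, q6, q7}

Sat(¬b) = {q0, q1, q4, q6}
Sat(halt ∨ ¬b) = {q0, q1, q2, q4, q5, q6, q7}
A[(halt ∨ ¬b) U halt]: least fixpoint, start Z0 = Sat(halt) = {q0, q1, q2, q4, q5, q6, q7}, add states in Sat(halt ∨ ¬b) with every successor in Z. Already a fixed point.
Sat(A[(halt ∨ ¬b) U halt]) = {q0, q1, q2, q4, q5, q6, q7}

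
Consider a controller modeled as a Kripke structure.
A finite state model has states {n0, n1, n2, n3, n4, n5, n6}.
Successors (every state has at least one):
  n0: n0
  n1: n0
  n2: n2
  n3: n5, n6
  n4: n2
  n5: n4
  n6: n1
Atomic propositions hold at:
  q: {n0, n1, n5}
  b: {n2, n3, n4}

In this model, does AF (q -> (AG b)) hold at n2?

Yes

AG b: greatest fixpoint, start Z0 = {n2, n3, n4}, keep only states in Sat with every successor in Z. Z1 = {n2, n4}; fixed.
Sat(AG b) = {n2, n4}
Sat(q -> (AG b)) = {n2, n3, n4, n6}
AF (q -> (AG b)): least fixpoint, start Z0 = {n2, n3, n4, n6}, add states with every successor in Z. Z1 = {n2, n3, n4, n5, n6}; fixed.
Sat(AF (q -> (AG b))) = {n2, n3, n4, n5, n6}
n2 ∈ Sat(AF (q -> (AG b))) = {n2, n3, n4, n5, n6}, so the formula holds at n2.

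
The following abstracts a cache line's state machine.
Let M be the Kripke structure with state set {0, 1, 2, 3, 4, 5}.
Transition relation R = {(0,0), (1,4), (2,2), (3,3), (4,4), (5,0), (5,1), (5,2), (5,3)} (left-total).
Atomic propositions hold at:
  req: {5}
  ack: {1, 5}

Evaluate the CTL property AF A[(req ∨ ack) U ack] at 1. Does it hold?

Yes

Sat(req ∨ ack) = {1, 5}
A[(req ∨ ack) U ack]: least fixpoint, start Z0 = Sat(ack) = {1, 5}, add states in Sat(req ∨ ack) with every successor in Z. Already a fixed point.
Sat(A[(req ∨ ack) U ack]) = {1, 5}
AF A[(req ∨ ack) U ack]: least fixpoint, start Z0 = {1, 5}, add states with every successor in Z. Already a fixed point.
Sat(AF A[(req ∨ ack) U ack]) = {1, 5}
1 ∈ Sat(AF A[(req ∨ ack) U ack]) = {1, 5}, so the formula holds at 1.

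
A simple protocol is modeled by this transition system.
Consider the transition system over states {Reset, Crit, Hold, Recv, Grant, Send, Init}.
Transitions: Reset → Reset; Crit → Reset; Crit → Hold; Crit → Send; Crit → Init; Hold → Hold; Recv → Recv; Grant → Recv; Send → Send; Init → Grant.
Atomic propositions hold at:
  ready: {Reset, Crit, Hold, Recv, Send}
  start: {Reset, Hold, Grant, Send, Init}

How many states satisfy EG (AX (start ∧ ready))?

Sat(start ∧ ready) = {Reset, Hold, Send}
Sat(AX (start ∧ ready)) = {s : every successor in {Reset, Hold, Send}} = {Reset, Hold, Send}
EG (AX (start ∧ ready)): greatest fixpoint, start Z0 = {Reset, Hold, Send}, keep only states in Sat with some successor in Z. Already a fixed point.
Sat(EG (AX (start ∧ ready))) = {Reset, Hold, Send}
|Sat(EG (AX (start ∧ ready)))| = |{Reset, Hold, Send}| = 3.

3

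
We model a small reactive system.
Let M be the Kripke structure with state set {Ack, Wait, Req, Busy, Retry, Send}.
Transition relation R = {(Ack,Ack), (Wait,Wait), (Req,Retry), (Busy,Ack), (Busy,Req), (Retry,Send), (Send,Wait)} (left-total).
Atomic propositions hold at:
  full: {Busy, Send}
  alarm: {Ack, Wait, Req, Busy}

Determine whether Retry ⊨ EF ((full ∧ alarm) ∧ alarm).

No

Sat(full ∧ alarm) = {Busy}
Sat((full ∧ alarm) ∧ alarm) = {Busy}
EF ((full ∧ alarm) ∧ alarm): least fixpoint, start Z0 = {Busy}, add states with some successor in Z. Already a fixed point.
Sat(EF ((full ∧ alarm) ∧ alarm)) = {Busy}
Retry ∉ Sat(EF ((full ∧ alarm) ∧ alarm)) = {Busy}, so the formula does not hold at Retry.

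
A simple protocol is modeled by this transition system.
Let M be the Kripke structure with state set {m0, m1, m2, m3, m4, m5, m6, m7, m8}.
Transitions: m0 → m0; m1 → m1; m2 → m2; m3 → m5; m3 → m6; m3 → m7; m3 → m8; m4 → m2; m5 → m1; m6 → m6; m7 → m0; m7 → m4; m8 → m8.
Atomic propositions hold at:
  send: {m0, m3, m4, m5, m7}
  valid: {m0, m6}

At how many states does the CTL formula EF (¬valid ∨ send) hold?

8

Sat(¬valid) = {m1, m2, m3, m4, m5, m7, m8}
Sat(¬valid ∨ send) = {m0, m1, m2, m3, m4, m5, m7, m8}
EF (¬valid ∨ send): least fixpoint, start Z0 = {m0, m1, m2, m3, m4, m5, m7, m8}, add states with some successor in Z. Already a fixed point.
Sat(EF (¬valid ∨ send)) = {m0, m1, m2, m3, m4, m5, m7, m8}
|Sat(EF (¬valid ∨ send))| = |{m0, m1, m2, m3, m4, m5, m7, m8}| = 8.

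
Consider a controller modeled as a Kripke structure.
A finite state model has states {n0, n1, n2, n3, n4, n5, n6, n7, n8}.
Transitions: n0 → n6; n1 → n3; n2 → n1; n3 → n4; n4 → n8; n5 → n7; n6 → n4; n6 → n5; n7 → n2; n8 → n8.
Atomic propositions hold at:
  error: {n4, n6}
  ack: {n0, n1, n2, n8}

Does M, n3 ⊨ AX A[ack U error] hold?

A[ack U error]: least fixpoint, start Z0 = Sat(error) = {n4, n6}, add states in Sat(ack) with every successor in Z. Z1 = {n0, n4, n6}; fixed.
Sat(A[ack U error]) = {n0, n4, n6}
Sat(AX A[ack U error]) = {s : every successor in {n0, n4, n6}} = {n0, n3}
n3 ∈ Sat(AX A[ack U error]) = {n0, n3}, so the formula holds at n3.

Yes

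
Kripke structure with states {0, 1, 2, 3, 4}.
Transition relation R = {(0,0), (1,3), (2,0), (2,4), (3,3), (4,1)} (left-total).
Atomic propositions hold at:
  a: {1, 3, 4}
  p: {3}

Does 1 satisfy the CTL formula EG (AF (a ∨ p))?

Sat(a ∨ p) = {1, 3, 4}
AF (a ∨ p): least fixpoint, start Z0 = {1, 3, 4}, add states with every successor in Z. Already a fixed point.
Sat(AF (a ∨ p)) = {1, 3, 4}
EG (AF (a ∨ p)): greatest fixpoint, start Z0 = {1, 3, 4}, keep only states in Sat with some successor in Z. Already a fixed point.
Sat(EG (AF (a ∨ p))) = {1, 3, 4}
1 ∈ Sat(EG (AF (a ∨ p))) = {1, 3, 4}, so the formula holds at 1.

Yes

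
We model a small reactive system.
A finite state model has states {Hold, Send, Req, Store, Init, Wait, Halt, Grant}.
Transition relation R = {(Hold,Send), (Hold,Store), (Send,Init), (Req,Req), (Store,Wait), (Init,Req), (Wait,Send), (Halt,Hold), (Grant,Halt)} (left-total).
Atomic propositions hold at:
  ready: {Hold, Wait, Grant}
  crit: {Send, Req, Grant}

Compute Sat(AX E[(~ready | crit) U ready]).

Sat(~ready) = {Send, Req, Store, Init, Halt}
Sat(~ready | crit) = {Send, Req, Store, Init, Halt, Grant}
E[(~ready | crit) U ready]: least fixpoint, start Z0 = Sat(ready) = {Hold, Wait, Grant}, add states in Sat(~ready | crit) with some successor in Z. Z1 = {Hold, Store, Wait, Halt, Grant}; fixed.
Sat(E[(~ready | crit) U ready]) = {Hold, Store, Wait, Halt, Grant}
Sat(AX E[(~ready | crit) U ready]) = {s : every successor in {Hold, Store, Wait, Halt, Grant}} = {Store, Halt, Grant}

{Store, Halt, Grant}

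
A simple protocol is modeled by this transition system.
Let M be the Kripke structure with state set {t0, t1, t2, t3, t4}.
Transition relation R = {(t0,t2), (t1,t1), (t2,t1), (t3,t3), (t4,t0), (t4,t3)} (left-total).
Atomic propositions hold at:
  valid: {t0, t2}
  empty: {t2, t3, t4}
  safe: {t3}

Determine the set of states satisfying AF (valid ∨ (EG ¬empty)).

{t0, t1, t2}

Sat(¬empty) = {t0, t1}
EG ¬empty: greatest fixpoint, start Z0 = {t0, t1}, keep only states in Sat with some successor in Z. Z1 = {t1}; fixed.
Sat(EG ¬empty) = {t1}
Sat(valid ∨ (EG ¬empty)) = {t0, t1, t2}
AF (valid ∨ (EG ¬empty)): least fixpoint, start Z0 = {t0, t1, t2}, add states with every successor in Z. Already a fixed point.
Sat(AF (valid ∨ (EG ¬empty))) = {t0, t1, t2}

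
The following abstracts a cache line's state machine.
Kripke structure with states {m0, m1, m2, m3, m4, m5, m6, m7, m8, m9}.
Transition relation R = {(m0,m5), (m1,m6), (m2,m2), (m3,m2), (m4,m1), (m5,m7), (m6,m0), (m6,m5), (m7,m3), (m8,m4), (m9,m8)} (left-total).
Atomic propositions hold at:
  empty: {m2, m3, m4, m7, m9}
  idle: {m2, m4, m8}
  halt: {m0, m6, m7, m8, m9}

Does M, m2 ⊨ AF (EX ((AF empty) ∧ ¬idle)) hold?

No

AF empty: least fixpoint, start Z0 = {m2, m3, m4, m7, m9}, add states with every successor in Z. Z1 = {m2, m3, m4, m5, m7, m8, m9}; Z2 = {m0, m2, m3, m4, m5, m7, m8, m9}; Z3 = {m0, m2, m3, m4, m5, m6, m7, m8, m9}; Z4 = {m0, m1, m2, m3, m4, m5, m6, m7, m8, m9}; fixed.
Sat(AF empty) = {m0, m1, m2, m3, m4, m5, m6, m7, m8, m9}
Sat(¬idle) = {m0, m1, m3, m5, m6, m7, m9}
Sat((AF empty) ∧ ¬idle) = {m0, m1, m3, m5, m6, m7, m9}
Sat(EX ((AF empty) ∧ ¬idle)) = {s : some successor in {m0, m1, m3, m5, m6, m7, m9}} = {m0, m1, m4, m5, m6, m7}
AF (EX ((AF empty) ∧ ¬idle)): least fixpoint, start Z0 = {m0, m1, m4, m5, m6, m7}, add states with every successor in Z. Z1 = {m0, m1, m4, m5, m6, m7, m8}; Z2 = {m0, m1, m4, m5, m6, m7, m8, m9}; fixed.
Sat(AF (EX ((AF empty) ∧ ¬idle))) = {m0, m1, m4, m5, m6, m7, m8, m9}
m2 ∉ Sat(AF (EX ((AF empty) ∧ ¬idle))) = {m0, m1, m4, m5, m6, m7, m8, m9}, so the formula does not hold at m2.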